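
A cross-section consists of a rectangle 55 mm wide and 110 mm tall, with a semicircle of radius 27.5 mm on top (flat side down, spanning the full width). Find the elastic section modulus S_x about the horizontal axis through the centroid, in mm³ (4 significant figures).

Treat the section as a set of non-overlapping primitives; coordinates are from the bounding-box lower-left.
Rectangular body: 55 × 110, A = 6 050 mm², y = 55 mm, Ī = 6 100 417 mm⁴.
Semicircular cap: semicircle r = 27.5, A = 1187.91 mm², y = 121.671 mm, Ī = 62771.5 mm⁴.
Centroid: ȳ = ΣA·y / ΣA = 65.9424 mm.
Transfer each piece to the horizontal axis through the centroid using Ī + A·d² with d = y − 65.9424:
  rectangular body: d = -10.9424 mm → contributes +6 824 815 mm⁴
  semicircular cap: d = 55.729 mm → contributes +3 752 104 mm⁴
Total I = 10 576 919 mm⁴.
Extreme fibre distance c = 71.5576 mm; S = I/c = 147 810 mm³.

S_x ≈ 1.478 × 10⁵ mm³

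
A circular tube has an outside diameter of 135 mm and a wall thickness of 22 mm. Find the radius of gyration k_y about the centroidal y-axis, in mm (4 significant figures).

Break the section into simple shapes (no overlaps), measuring from the bottom-left corner of the bounding box.
Outer circle: ⌀135, A = 14313.9 mm², x = 67.5 mm, Ī = 16 304 406 mm⁴.
Bore (subtracted): ⌀91, A = 6503.88 mm², x = 67.5 mm, Ī = 3 366 166 mm⁴.
By symmetry the centroid is at mid-width, x̄ = 67.5 mm.
All pieces are centred on the centroidal y-axis, so I = ΣĪ (holes subtracted) = 12 938 240 mm⁴.
Radius of gyration: k = √(I/A) = √(12 938 240 / 7 810) = 40.7017 mm.

k_y ≈ 40.70 mm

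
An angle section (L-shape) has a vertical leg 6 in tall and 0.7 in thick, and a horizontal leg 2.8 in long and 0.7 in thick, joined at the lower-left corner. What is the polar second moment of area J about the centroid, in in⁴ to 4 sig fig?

Break the section into simple shapes (no overlaps), measuring from the bottom-left corner of the bounding box.
Vertical leg: 0.7 × 6, A = 4.2 in², y = 3 in, Ī = 12.6 in⁴.
Horizontal leg (remainder): 2.1 × 0.7, A = 1.47 in², y = 0.35 in, Ī = 0.060025 in⁴.
Centroid: ȳ = ΣA·y / ΣA = 2.31296 in.
Transfer each piece to the centroidal x-axis using Ī + A·d² with d = y − 2.31296:
  vertical leg: d = 0.687037 in → contributes +14.5825 in⁴
  horizontal leg (remainder): d = -1.96296 in → contributes +5.72426 in⁴
Total I = 20.3067 in⁴.
For the y-axis: x̄ = 0.712963 in.
Repeating about the centroidal y-axis gives I_y = 2.84595 in⁴.
Polar second moment: J = I_x + I_y = 23.1527 in⁴.

J ≈ 23.15 in⁴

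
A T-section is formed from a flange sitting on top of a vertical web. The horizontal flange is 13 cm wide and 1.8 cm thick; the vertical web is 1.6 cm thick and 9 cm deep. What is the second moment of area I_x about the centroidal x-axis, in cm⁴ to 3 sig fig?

I_x ≈ 363 cm⁴

Break the section into simple shapes (no overlaps), measuring from the bottom-left corner of the bounding box.
Flange: 13 × 1.8, A = 23.4 cm², y = 9.9 cm, Ī = 6.318 cm⁴.
Web: 1.6 × 9, A = 14.4 cm², y = 4.5 cm, Ī = 97.2 cm⁴.
Centroid: ȳ = ΣA·y / ΣA = 7.8429 cm.
Transfer each piece to the centroidal x-axis using Ī + A·d² with d = y − 7.8429:
  flange: d = 2.0571 cm → contributes +105.34 cm⁴
  web: d = -3.3429 cm → contributes +258.12 cm⁴
Total I = 363.46 cm⁴.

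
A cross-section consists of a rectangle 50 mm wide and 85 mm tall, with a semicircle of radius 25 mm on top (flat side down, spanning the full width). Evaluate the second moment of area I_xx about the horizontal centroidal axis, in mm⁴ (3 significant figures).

I_xx ≈ 4.85 × 10⁶ mm⁴

Decompose the section into non-overlapping parts with the origin at the bottom-left of its bounding rectangle.
Rectangular body: 50 × 85, A = 4 250 mm², y = 42.5 mm, Ī = 2 558 854 mm⁴.
Semicircular cap: semicircle r = 25, A = 981.75 mm², y = 95.61 mm, Ī = 42 874 mm⁴.
Centroid: ȳ = ΣA·y / ΣA = 52.466 mm.
Transfer each piece to the horizontal centroidal axis using Ī + A·d² with d = y − 52.466:
  rectangular body: d = -9.9663 mm → contributes +2 980 991 mm⁴
  semicircular cap: d = 43.144 mm → contributes +1 870 310 mm⁴
Total I = 4 851 301 mm⁴.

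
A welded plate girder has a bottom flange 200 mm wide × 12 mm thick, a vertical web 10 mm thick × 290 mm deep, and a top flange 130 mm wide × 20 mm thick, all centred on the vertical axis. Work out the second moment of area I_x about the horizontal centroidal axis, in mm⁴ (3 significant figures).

I_x ≈ 1.37 × 10⁸ mm⁴

Decompose the section into non-overlapping parts with the origin at the bottom-left of its bounding rectangle.
Bottom plate: 200 × 12, A = 2 400 mm², y = 6 mm, Ī = 28 800 mm⁴.
Web plate: 10 × 290, A = 2 900 mm², y = 157 mm, Ī = 20 324 167 mm⁴.
Top plate: 130 × 20, A = 2 600 mm², y = 312 mm, Ī = 86 667 mm⁴.
Centroid: ȳ = ΣA·y / ΣA = 162.14 mm.
Transfer each piece to the horizontal centroidal axis using Ī + A·d² with d = y − 162.14:
  bottom plate: d = -156.14 mm → contributes +58 539 510 mm⁴
  web plate: d = -5.1392 mm → contributes +20 400 761 mm⁴
  top plate: d = 149.86 mm → contributes +58 478 109 mm⁴
Total I = 137 418 380 mm⁴.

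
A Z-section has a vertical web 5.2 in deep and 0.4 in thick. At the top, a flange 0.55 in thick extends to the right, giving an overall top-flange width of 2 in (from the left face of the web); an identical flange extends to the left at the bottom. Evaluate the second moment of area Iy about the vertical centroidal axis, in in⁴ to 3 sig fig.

Iy ≈ 2.16 in⁴

Split into non-overlapping primitives; take the origin at the lower-left of the bounding box.
Web: 0.4 × 5.2, A = 2.08 in², x = 1.8 in, Ī = 0.027733 in⁴.
Top flange (beyond web): 1.6 × 0.55, A = 0.88 in², x = 2.8 in, Ī = 0.18773 in⁴.
Bottom flange (beyond web): 1.6 × 0.55, A = 0.88 in², x = 0.8 in, Ī = 0.18773 in⁴.
Centroid: x̄ = ΣA·x / ΣA = 1.8 in.
Transfer each piece to the vertical centroidal axis using Ī + A·d² with d = x − 1.8:
  web: d = 0 in → contributes +0.027733 in⁴
  top flange (beyond web): d = 1 in → contributes +1.0677 in⁴
  bottom flange (beyond web): d = -1 in → contributes +1.0677 in⁴
Total I = 2.1632 in⁴.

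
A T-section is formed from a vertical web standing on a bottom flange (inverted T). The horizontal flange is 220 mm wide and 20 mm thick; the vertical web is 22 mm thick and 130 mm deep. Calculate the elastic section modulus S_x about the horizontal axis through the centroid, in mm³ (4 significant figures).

Treat the section as a set of non-overlapping primitives; coordinates are from the bounding-box lower-left.
Flange: 220 × 20, A = 4 400 mm², y = 10 mm, Ī = 146 667 mm⁴.
Web: 22 × 130, A = 2 860 mm², y = 85 mm, Ī = 4 027 833 mm⁴.
Centroid: ȳ = ΣA·y / ΣA = 39.5455 mm.
Transfer each piece to the horizontal axis through the centroid using Ī + A·d² with d = y − 39.5455:
  flange: d = -29.5455 mm → contributes +3 987 576 mm⁴
  web: d = 45.4545 mm → contributes +9 936 924 mm⁴
Total I = 13 924 500 mm⁴.
Extreme fibre distance c = 110.455 mm; S = I/c = 126 065 mm³.

S_x ≈ 1.261 × 10⁵ mm³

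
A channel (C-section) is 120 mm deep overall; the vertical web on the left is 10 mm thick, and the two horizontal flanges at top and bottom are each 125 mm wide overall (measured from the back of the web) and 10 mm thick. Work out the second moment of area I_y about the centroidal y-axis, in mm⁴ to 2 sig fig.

Decompose the section into non-overlapping parts with the origin at the bottom-left of its bounding rectangle.
Web: 10 × 120, A = 1 200 mm², x = 5 mm, Ī = 10 000 mm⁴.
Top flange (beyond web): 115 × 10, A = 1 150 mm², x = 67.5 mm, Ī = 1 267 396 mm⁴.
Bottom flange (beyond web): 115 × 10, A = 1 150 mm², x = 67.5 mm, Ī = 1 267 396 mm⁴.
Centroid: x̄ = ΣA·x / ΣA = 46.07 mm.
Transfer each piece to the centroidal y-axis using Ī + A·d² with d = x − 46.07:
  web: d = -41.07 mm → contributes +2 034 235 mm⁴
  top flange (beyond web): d = 21.43 mm → contributes +1 795 457 mm⁴
  bottom flange (beyond web): d = 21.43 mm → contributes +1 795 457 mm⁴
Total I = 5 625 149 mm⁴.

I_y ≈ 5.6 × 10⁶ mm⁴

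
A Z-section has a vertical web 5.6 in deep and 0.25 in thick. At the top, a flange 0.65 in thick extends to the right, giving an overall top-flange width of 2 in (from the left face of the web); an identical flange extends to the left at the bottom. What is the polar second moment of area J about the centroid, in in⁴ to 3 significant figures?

Decompose the section into non-overlapping parts with the origin at the bottom-left of its bounding rectangle.
Web: 0.25 × 5.6, A = 1.4 in², y = 2.8 in, Ī = 3.6587 in⁴.
Top flange (beyond web): 1.75 × 0.65, A = 1.1375 in², y = 5.275 in, Ī = 0.040049 in⁴.
Bottom flange (beyond web): 1.75 × 0.65, A = 1.1375 in², y = 0.325 in, Ī = 0.040049 in⁴.
Centroid: ȳ = ΣA·y / ΣA = 2.8 in.
Transfer each piece to the centroidal x-axis using Ī + A·d² with d = y − 2.8:
  web: d = 0 in → contributes +3.6587 in⁴
  top flange (beyond web): d = 2.475 in → contributes +7.0079 in⁴
  bottom flange (beyond web): d = -2.475 in → contributes +7.0079 in⁴
Total I = 17.675 in⁴.
For the y-axis: x̄ = 1.875 in.
Repeating about the centroidal y-axis gives I_y = 2.8629 in⁴.
Polar second moment: J = I_x + I_y = 20.537 in⁴.

J ≈ 20.5 in⁴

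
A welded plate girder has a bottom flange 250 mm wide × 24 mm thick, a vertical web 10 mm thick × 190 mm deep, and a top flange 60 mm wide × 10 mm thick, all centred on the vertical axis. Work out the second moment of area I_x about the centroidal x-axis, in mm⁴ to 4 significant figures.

Break the section into simple shapes (no overlaps), measuring from the bottom-left corner of the bounding box.
Bottom plate: 250 × 24, A = 6 000 mm², y = 12 mm, Ī = 288 000 mm⁴.
Web plate: 10 × 190, A = 1 900 mm², y = 119 mm, Ī = 5 715 833 mm⁴.
Top plate: 60 × 10, A = 600 mm², y = 219 mm, Ī = 5 000 mm⁴.
Centroid: ȳ = ΣA·y / ΣA = 50.5294 mm.
Transfer each piece to the centroidal x-axis using Ī + A·d² with d = y − 50.5294:
  bottom plate: d = -38.5294 mm → contributes +9 195 093 mm⁴
  web plate: d = 68.4706 mm → contributes +14 623 454 mm⁴
  top plate: d = 168.471 mm → contributes +17 034 403 mm⁴
Total I = 40 852 951 mm⁴.

I_x ≈ 4.085 × 10⁷ mm⁴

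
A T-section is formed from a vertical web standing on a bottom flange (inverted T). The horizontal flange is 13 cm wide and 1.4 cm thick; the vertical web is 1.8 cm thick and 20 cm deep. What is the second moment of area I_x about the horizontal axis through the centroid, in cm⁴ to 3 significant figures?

I_x ≈ 2590 cm⁴

Split into non-overlapping primitives; take the origin at the lower-left of the bounding box.
Flange: 13 × 1.4, A = 18.2 cm², y = 0.7 cm, Ī = 2.9727 cm⁴.
Web: 1.8 × 20, A = 36 cm², y = 11.4 cm, Ī = 1 200 cm⁴.
Centroid: ȳ = ΣA·y / ΣA = 7.807 cm.
Transfer each piece to the horizontal axis through the centroid using Ī + A·d² with d = y − 7.807:
  flange: d = -7.107 cm → contributes +922.25 cm⁴
  web: d = 3.593 cm → contributes +1664.7 cm⁴
Total I = 2 587 cm⁴.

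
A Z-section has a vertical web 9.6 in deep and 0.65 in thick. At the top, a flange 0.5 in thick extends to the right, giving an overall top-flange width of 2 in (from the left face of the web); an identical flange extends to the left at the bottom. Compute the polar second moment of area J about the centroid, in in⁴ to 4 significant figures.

Split into non-overlapping primitives; take the origin at the lower-left of the bounding box.
Web: 0.65 × 9.6, A = 6.24 in², y = 4.8 in, Ī = 47.9232 in⁴.
Top flange (beyond web): 1.35 × 0.5, A = 0.675 in², y = 9.35 in, Ī = 0.0140625 in⁴.
Bottom flange (beyond web): 1.35 × 0.5, A = 0.675 in², y = 0.25 in, Ī = 0.0140625 in⁴.
Centroid: ȳ = ΣA·y / ΣA = 4.8 in.
Transfer each piece to the centroidal x-axis using Ī + A·d² with d = y − 4.8:
  web: d = 0 in → contributes +47.9232 in⁴
  top flange (beyond web): d = 4.55 in → contributes +13.9883 in⁴
  bottom flange (beyond web): d = -4.55 in → contributes +13.9883 in⁴
Total I = 75.8997 in⁴.
For the y-axis: x̄ = 1.675 in.
Repeating about the centroidal y-axis gives I_y = 1.77473 in⁴.
Polar second moment: J = I_x + I_y = 77.6744 in⁴.

J ≈ 77.67 in⁴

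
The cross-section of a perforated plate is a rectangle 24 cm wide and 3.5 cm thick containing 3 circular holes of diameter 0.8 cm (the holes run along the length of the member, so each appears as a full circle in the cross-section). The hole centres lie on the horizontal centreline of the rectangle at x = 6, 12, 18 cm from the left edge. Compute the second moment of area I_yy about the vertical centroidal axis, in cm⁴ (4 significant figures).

I_yy ≈ 3996 cm⁴

Split into non-overlapping primitives; take the origin at the lower-left of the bounding box.
Plate: 24 × 3.5, A = 84 cm², x = 12 cm, Ī = 4 032 cm⁴.
Hole 1 (subtracted): ⌀0.8, A = 0.502655 cm², x = 6 cm, Ī = 0.0201062 cm⁴.
Hole 2 (subtracted): ⌀0.8, A = 0.502655 cm², x = 12 cm, Ī = 0.0201062 cm⁴.
Hole 3 (subtracted): ⌀0.8, A = 0.502655 cm², x = 18 cm, Ī = 0.0201062 cm⁴.
By symmetry the centroid is at mid-width, x̄ = 12 cm.
Transfer each piece to the vertical centroidal axis using Ī + A·d² with d = x − 12:
  plate: d = 0 cm → contributes +4 032 cm⁴
  hole 1: d = -6 cm → contributes −18.1157 cm⁴
  hole 2: d = 0 cm → contributes −0.0201062 cm⁴
  hole 3: d = 6 cm → contributes −18.1157 cm⁴
Total I = 3995.75 cm⁴.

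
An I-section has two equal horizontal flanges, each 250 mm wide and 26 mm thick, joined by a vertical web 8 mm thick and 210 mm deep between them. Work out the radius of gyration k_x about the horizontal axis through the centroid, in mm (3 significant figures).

k_x ≈ 113 mm

Decompose the section into non-overlapping parts with the origin at the bottom-left of its bounding rectangle.
Bottom flange: 250 × 26, A = 6 500 mm², y = 13 mm, Ī = 366 167 mm⁴.
Web: 8 × 210, A = 1 680 mm², y = 131 mm, Ī = 6 174 000 mm⁴.
Top flange: 250 × 26, A = 6 500 mm², y = 249 mm, Ī = 366 167 mm⁴.
By symmetry the centroid is at mid-height, ȳ = 131 mm.
Transfer each piece to the horizontal axis through the centroid using Ī + A·d² with d = y − 131:
  bottom flange: d = -118 mm → contributes +90 872 167 mm⁴
  web: d = 0 mm → contributes +6 174 000 mm⁴
  top flange: d = 118 mm → contributes +90 872 167 mm⁴
Total I = 187 918 333 mm⁴.
Radius of gyration: k = √(I/A) = √(187 918 333 / 14 680) = 113.14 mm.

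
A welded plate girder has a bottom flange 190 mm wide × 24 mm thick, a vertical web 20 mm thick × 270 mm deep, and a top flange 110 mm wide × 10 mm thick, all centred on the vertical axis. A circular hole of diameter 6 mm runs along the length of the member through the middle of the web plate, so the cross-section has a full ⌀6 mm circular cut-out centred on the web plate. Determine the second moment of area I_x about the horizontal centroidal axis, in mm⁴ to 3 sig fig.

I_x ≈ 1.29 × 10⁸ mm⁴

Split into non-overlapping primitives; take the origin at the lower-left of the bounding box.
Bottom plate: 190 × 24, A = 4 560 mm², y = 12 mm, Ī = 218 880 mm⁴.
Web plate: 20 × 270, A = 5 400 mm², y = 159 mm, Ī = 32 805 000 mm⁴.
Top plate: 110 × 10, A = 1 100 mm², y = 299 mm, Ī = 9166.7 mm⁴.
Hole (subtracted): ⌀6, A = 28.274 mm², y = 159 mm, Ī = 63.617 mm⁴.
Centroid: ȳ = ΣA·y / ΣA = 112.2 mm.
Transfer each piece to the horizontal centroidal axis using Ī + A·d² with d = y − 112.2:
  bottom plate: d = -100.2 mm → contributes +45 998 543 mm⁴
  web plate: d = 46.803 mm → contributes +44 633 911 mm⁴
  top plate: d = 186.8 mm → contributes +38 394 143 mm⁴
  hole: d = 46.803 mm → contributes −62 000 mm⁴
Total I = 128 964 598 mm⁴.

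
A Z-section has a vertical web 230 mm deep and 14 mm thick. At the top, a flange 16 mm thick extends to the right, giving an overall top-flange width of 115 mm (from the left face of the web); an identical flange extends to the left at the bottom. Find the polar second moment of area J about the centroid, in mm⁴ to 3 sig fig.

J ≈ 6.48 × 10⁷ mm⁴

Treat the section as a set of non-overlapping primitives; coordinates are from the bounding-box lower-left.
Web: 14 × 230, A = 3 220 mm², y = 115 mm, Ī = 14 194 833 mm⁴.
Top flange (beyond web): 101 × 16, A = 1 616 mm², y = 222 mm, Ī = 34 475 mm⁴.
Bottom flange (beyond web): 101 × 16, A = 1 616 mm², y = 8 mm, Ī = 34 475 mm⁴.
Centroid: ȳ = ΣA·y / ΣA = 115 mm.
Transfer each piece to the centroidal x-axis using Ī + A·d² with d = y − 115:
  web: d = 0 mm → contributes +14 194 833 mm⁴
  top flange (beyond web): d = 107 mm → contributes +18 536 059 mm⁴
  bottom flange (beyond web): d = -107 mm → contributes +18 536 059 mm⁴
Total I = 51 266 951 mm⁴.
For the y-axis: x̄ = 108 mm.
Repeating about the centroidal y-axis gives I_y = 13 485 863 mm⁴.
Polar second moment: J = I_x + I_y = 64 752 813 mm⁴.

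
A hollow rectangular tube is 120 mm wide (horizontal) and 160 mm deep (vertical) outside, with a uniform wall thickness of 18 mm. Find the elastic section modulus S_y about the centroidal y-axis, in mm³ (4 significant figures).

Decompose the section into non-overlapping parts with the origin at the bottom-left of its bounding rectangle.
Outer rectangle: 120 × 160, A = 19 200 mm², x = 60 mm, Ī = 23 040 000 mm⁴.
Inner void (subtracted): 84 × 124, A = 10 416 mm², x = 60 mm, Ī = 6 124 608 mm⁴.
By symmetry the centroid is at mid-width, x̄ = 60 mm.
All pieces are centred on the centroidal y-axis, so I = ΣĪ (holes subtracted) = 16 915 392 mm⁴.
Extreme fibre distance c = 60 mm; S = I/c = 281 923 mm³.

S_y ≈ 2.819 × 10⁵ mm³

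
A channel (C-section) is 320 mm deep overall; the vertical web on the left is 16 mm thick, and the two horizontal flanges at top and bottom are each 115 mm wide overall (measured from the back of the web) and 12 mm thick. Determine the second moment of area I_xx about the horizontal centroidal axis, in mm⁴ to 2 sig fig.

Decompose the section into non-overlapping parts with the origin at the bottom-left of its bounding rectangle.
Web: 16 × 320, A = 5 120 mm², y = 160 mm, Ī = 43 690 667 mm⁴.
Top flange (beyond web): 99 × 12, A = 1 188 mm², y = 314 mm, Ī = 14 256 mm⁴.
Bottom flange (beyond web): 99 × 12, A = 1 188 mm², y = 6 mm, Ī = 14 256 mm⁴.
By symmetry the centroid is at mid-height, ȳ = 160 mm.
Transfer each piece to the horizontal centroidal axis using Ī + A·d² with d = y − 160:
  web: d = 0 mm → contributes +43 690 667 mm⁴
  top flange (beyond web): d = 154 mm → contributes +28 188 864 mm⁴
  bottom flange (beyond web): d = -154 mm → contributes +28 188 864 mm⁴
Total I = 100 068 395 mm⁴.

I_xx ≈ 1.0 × 10⁸ mm⁴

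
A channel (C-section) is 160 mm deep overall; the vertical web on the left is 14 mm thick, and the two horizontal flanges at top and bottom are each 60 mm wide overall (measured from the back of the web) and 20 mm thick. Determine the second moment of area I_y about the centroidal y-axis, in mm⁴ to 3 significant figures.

Break the section into simple shapes (no overlaps), measuring from the bottom-left corner of the bounding box.
Web: 14 × 160, A = 2 240 mm², x = 7 mm, Ī = 36 587 mm⁴.
Top flange (beyond web): 46 × 20, A = 920 mm², x = 37 mm, Ī = 162 227 mm⁴.
Bottom flange (beyond web): 46 × 20, A = 920 mm², x = 37 mm, Ī = 162 227 mm⁴.
Centroid: x̄ = ΣA·x / ΣA = 20.529 mm.
Transfer each piece to the centroidal y-axis using Ī + A·d² with d = x − 20.529:
  web: d = -13.529 mm → contributes +446 607 mm⁴
  top flange (beyond web): d = 16.471 mm → contributes +411 805 mm⁴
  bottom flange (beyond web): d = 16.471 mm → contributes +411 805 mm⁴
Total I = 1 270 216 mm⁴.

I_y ≈ 1.27 × 10⁶ mm⁴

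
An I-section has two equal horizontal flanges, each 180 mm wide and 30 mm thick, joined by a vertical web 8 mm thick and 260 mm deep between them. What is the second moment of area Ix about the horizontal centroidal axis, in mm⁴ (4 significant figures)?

Break the section into simple shapes (no overlaps), measuring from the bottom-left corner of the bounding box.
Bottom flange: 180 × 30, A = 5 400 mm², y = 15 mm, Ī = 405 000 mm⁴.
Web: 8 × 260, A = 2 080 mm², y = 160 mm, Ī = 11 717 333 mm⁴.
Top flange: 180 × 30, A = 5 400 mm², y = 305 mm, Ī = 405 000 mm⁴.
By symmetry the centroid is at mid-height, ȳ = 160 mm.
Transfer each piece to the horizontal centroidal axis using Ī + A·d² with d = y − 160:
  bottom flange: d = -145 mm → contributes +113 940 000 mm⁴
  web: d = 0 mm → contributes +11 717 333 mm⁴
  top flange: d = 145 mm → contributes +113 940 000 mm⁴
Total I = 239 597 333 mm⁴.

Ix ≈ 2.396 × 10⁸ mm⁴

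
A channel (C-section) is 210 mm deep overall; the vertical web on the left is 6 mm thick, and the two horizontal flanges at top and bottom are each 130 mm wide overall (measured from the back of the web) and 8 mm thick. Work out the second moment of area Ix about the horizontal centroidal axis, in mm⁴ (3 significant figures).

Ix ≈ 2.49 × 10⁷ mm⁴

Decompose the section into non-overlapping parts with the origin at the bottom-left of its bounding rectangle.
Web: 6 × 210, A = 1 260 mm², y = 105 mm, Ī = 4 630 500 mm⁴.
Top flange (beyond web): 124 × 8, A = 992 mm², y = 206 mm, Ī = 5290.7 mm⁴.
Bottom flange (beyond web): 124 × 8, A = 992 mm², y = 4 mm, Ī = 5290.7 mm⁴.
By symmetry the centroid is at mid-height, ȳ = 105 mm.
Transfer each piece to the horizontal centroidal axis using Ī + A·d² with d = y − 105:
  web: d = 0 mm → contributes +4 630 500 mm⁴
  top flange (beyond web): d = 101 mm → contributes +10 124 683 mm⁴
  bottom flange (beyond web): d = -101 mm → contributes +10 124 683 mm⁴
Total I = 24 879 865 mm⁴.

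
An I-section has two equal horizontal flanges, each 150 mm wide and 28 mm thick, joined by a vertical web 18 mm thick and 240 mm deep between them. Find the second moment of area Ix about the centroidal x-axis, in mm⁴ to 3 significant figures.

Split into non-overlapping primitives; take the origin at the lower-left of the bounding box.
Bottom flange: 150 × 28, A = 4 200 mm², y = 14 mm, Ī = 274 400 mm⁴.
Web: 18 × 240, A = 4 320 mm², y = 148 mm, Ī = 20 736 000 mm⁴.
Top flange: 150 × 28, A = 4 200 mm², y = 282 mm, Ī = 274 400 mm⁴.
By symmetry the centroid is at mid-height, ȳ = 148 mm.
Transfer each piece to the centroidal x-axis using Ī + A·d² with d = y − 148:
  bottom flange: d = -134 mm → contributes +75 689 600 mm⁴
  web: d = 0 mm → contributes +20 736 000 mm⁴
  top flange: d = 134 mm → contributes +75 689 600 mm⁴
Total I = 172 115 200 mm⁴.

Ix ≈ 1.72 × 10⁸ mm⁴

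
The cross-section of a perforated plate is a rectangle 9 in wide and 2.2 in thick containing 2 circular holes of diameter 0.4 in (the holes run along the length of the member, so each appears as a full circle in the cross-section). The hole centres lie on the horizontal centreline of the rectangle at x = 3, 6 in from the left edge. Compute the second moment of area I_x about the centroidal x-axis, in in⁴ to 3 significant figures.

I_x ≈ 7.98 in⁴

Treat the section as a set of non-overlapping primitives; coordinates are from the bounding-box lower-left.
Plate: 9 × 2.2, A = 19.8 in², y = 1.1 in, Ī = 7.986 in⁴.
Hole 1 (subtracted): ⌀0.4, A = 0.12566 in², y = 1.1 in, Ī = 0.0012566 in⁴.
Hole 2 (subtracted): ⌀0.4, A = 0.12566 in², y = 1.1 in, Ī = 0.0012566 in⁴.
By symmetry the centroid is at mid-height, ȳ = 1.1 in.
All pieces are centred on the centroidal x-axis, so I = ΣĪ (holes subtracted) = 7.9835 in⁴.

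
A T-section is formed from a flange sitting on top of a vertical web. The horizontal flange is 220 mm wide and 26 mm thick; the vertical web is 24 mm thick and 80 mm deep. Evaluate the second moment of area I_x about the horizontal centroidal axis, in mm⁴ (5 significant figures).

I_x ≈ 5.3841 × 10⁶ mm⁴

Break the section into simple shapes (no overlaps), measuring from the bottom-left corner of the bounding box.
Flange: 220 × 26, A = 5 720 mm², y = 93 mm, Ī = 322226.7 mm⁴.
Web: 24 × 80, A = 1 920 mm², y = 40 mm, Ī = 1 024 000 mm⁴.
Centroid: ȳ = ΣA·y / ΣA = 79.68063 mm.
Transfer each piece to the horizontal centroidal axis using Ī + A·d² with d = y − 79.68063:
  flange: d = 13.31937 mm → contributes +1 336 987 mm⁴
  web: d = -39.68063 mm → contributes +4 047 140 mm⁴
Total I = 5 384 127 mm⁴.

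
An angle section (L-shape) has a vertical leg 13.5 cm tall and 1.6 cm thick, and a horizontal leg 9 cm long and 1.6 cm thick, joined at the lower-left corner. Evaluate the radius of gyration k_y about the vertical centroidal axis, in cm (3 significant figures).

k_y ≈ 2.53 cm

Treat the section as a set of non-overlapping primitives; coordinates are from the bounding-box lower-left.
Vertical leg: 1.6 × 13.5, A = 21.6 cm², x = 0.8 cm, Ī = 4.608 cm⁴.
Horizontal leg (remainder): 7.4 × 1.6, A = 11.84 cm², x = 5.3 cm, Ī = 54.03 cm⁴.
Centroid: x̄ = ΣA·x / ΣA = 2.3933 cm.
Transfer each piece to the vertical centroidal axis using Ī + A·d² with d = x − 2.3933:
  vertical leg: d = -1.5933 cm → contributes +59.442 cm⁴
  horizontal leg (remainder): d = 2.9067 cm → contributes +154.06 cm⁴
Total I = 213.51 cm⁴.
Radius of gyration: k = √(I/A) = √(213.51 / 33.44) = 2.5268 cm.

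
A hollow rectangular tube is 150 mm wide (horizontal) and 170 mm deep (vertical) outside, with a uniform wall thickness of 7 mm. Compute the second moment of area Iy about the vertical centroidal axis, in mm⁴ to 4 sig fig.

Iy ≈ 1.511 × 10⁷ mm⁴

Treat the section as a set of non-overlapping primitives; coordinates are from the bounding-box lower-left.
Outer rectangle: 150 × 170, A = 25 500 mm², x = 75 mm, Ī = 47 812 500 mm⁴.
Inner void (subtracted): 136 × 156, A = 21 216 mm², x = 75 mm, Ī = 32 700 928 mm⁴.
By symmetry the centroid is at mid-width, x̄ = 75 mm.
All pieces are centred on the vertical centroidal axis, so I = ΣĪ (holes subtracted) = 15 111 572 mm⁴.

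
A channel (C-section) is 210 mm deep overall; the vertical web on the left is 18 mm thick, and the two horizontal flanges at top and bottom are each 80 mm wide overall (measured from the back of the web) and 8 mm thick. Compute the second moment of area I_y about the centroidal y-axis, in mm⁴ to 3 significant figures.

I_y ≈ 1.68 × 10⁶ mm⁴

Treat the section as a set of non-overlapping primitives; coordinates are from the bounding-box lower-left.
Web: 18 × 210, A = 3 780 mm², x = 9 mm, Ī = 102 060 mm⁴.
Top flange (beyond web): 62 × 8, A = 496 mm², x = 49 mm, Ī = 158 885 mm⁴.
Bottom flange (beyond web): 62 × 8, A = 496 mm², x = 49 mm, Ī = 158 885 mm⁴.
Centroid: x̄ = ΣA·x / ΣA = 17.315 mm.
Transfer each piece to the centroidal y-axis using Ī + A·d² with d = x − 17.315:
  web: d = -8.3152 mm → contributes +363 417 mm⁴
  top flange (beyond web): d = 31.685 mm → contributes +656 834 mm⁴
  bottom flange (beyond web): d = 31.685 mm → contributes +656 834 mm⁴
Total I = 1 677 085 mm⁴.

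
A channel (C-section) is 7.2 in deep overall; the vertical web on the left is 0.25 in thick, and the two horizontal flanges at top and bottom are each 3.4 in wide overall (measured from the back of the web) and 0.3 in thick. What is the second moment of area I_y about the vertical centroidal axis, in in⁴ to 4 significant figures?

I_y ≈ 4.237 in⁴

Decompose the section into non-overlapping parts with the origin at the bottom-left of its bounding rectangle.
Web: 0.25 × 7.2, A = 1.8 in², x = 0.125 in, Ī = 0.009375 in⁴.
Top flange (beyond web): 3.15 × 0.3, A = 0.945 in², x = 1.825 in, Ī = 0.781397 in⁴.
Bottom flange (beyond web): 3.15 × 0.3, A = 0.945 in², x = 1.825 in, Ī = 0.781397 in⁴.
Centroid: x̄ = ΣA·x / ΣA = 0.995732 in.
Transfer each piece to the vertical centroidal axis using Ī + A·d² with d = x − 0.995732:
  web: d = -0.870732 in → contributes +1.37409 in⁴
  top flange (beyond web): d = 0.829268 in → contributes +1.43126 in⁴
  bottom flange (beyond web): d = 0.829268 in → contributes +1.43126 in⁴
Total I = 4.23661 in⁴.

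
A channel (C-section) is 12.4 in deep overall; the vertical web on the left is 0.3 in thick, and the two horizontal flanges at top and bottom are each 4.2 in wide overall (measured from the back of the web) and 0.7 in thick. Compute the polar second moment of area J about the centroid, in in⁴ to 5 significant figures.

Decompose the section into non-overlapping parts with the origin at the bottom-left of its bounding rectangle.
Web: 0.3 × 12.4, A = 3.72 in², y = 6.2 in, Ī = 47.6656 in⁴.
Top flange (beyond web): 3.9 × 0.7, A = 2.73 in², y = 12.05 in, Ī = 0.111475 in⁴.
Bottom flange (beyond web): 3.9 × 0.7, A = 2.73 in², y = 0.35 in, Ī = 0.111475 in⁴.
By symmetry the centroid is at mid-height, ȳ = 6.2 in.
Transfer each piece to the centroidal x-axis using Ī + A·d² with d = y − 6.2:
  web: d = 0 in → contributes +47.6656 in⁴
  top flange (beyond web): d = 5.85 in → contributes +93.5389 in⁴
  bottom flange (beyond web): d = -5.85 in → contributes +93.5389 in⁴
Total I = 234.7434 in⁴.
For the y-axis: x̄ = 1.39902 in.
Repeating about the centroidal y-axis gives I_y = 16.70579 in⁴.
Polar second moment: J = I_x + I_y = 251.4492 in⁴.

J ≈ 251.45 in⁴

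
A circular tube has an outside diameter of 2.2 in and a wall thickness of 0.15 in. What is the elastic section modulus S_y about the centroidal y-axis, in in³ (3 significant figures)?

Break the section into simple shapes (no overlaps), measuring from the bottom-left corner of the bounding box.
Outer circle: ⌀2.2, A = 3.8013 in², x = 1.1 in, Ī = 1.1499 in⁴.
Bore (subtracted): ⌀1.9, A = 2.8353 in², x = 1.1 in, Ī = 0.63971 in⁴.
By symmetry the centroid is at mid-width, x̄ = 1.1 in.
All pieces are centred on the centroidal y-axis, so I = ΣĪ (holes subtracted) = 0.51019 in⁴.
Extreme fibre distance c = 1.1 in; S = I/c = 0.46381 in³.

S_y ≈ 0.464 in³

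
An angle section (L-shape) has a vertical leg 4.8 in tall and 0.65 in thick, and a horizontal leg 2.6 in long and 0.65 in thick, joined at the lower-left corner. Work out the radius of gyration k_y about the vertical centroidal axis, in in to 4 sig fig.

k_y ≈ 0.6810 in

Split into non-overlapping primitives; take the origin at the lower-left of the bounding box.
Vertical leg: 0.65 × 4.8, A = 3.12 in², x = 0.325 in, Ī = 0.10985 in⁴.
Horizontal leg (remainder): 1.95 × 0.65, A = 1.2675 in², x = 1.625 in, Ī = 0.401639 in⁴.
Centroid: x̄ = ΣA·x / ΣA = 0.700556 in.
Transfer each piece to the vertical centroidal axis using Ī + A·d² with d = x − 0.700556:
  vertical leg: d = -0.375556 in → contributes +0.549901 in⁴
  horizontal leg (remainder): d = 0.924444 in → contributes +1.48484 in⁴
Total I = 2.03474 in⁴.
Radius of gyration: k = √(I/A) = √(2.03474 / 4.3875) = 0.680998 in.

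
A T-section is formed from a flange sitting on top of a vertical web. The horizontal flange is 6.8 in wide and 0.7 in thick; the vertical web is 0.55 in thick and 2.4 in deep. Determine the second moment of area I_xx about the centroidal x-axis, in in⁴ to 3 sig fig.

I_xx ≈ 3.31 in⁴

Break the section into simple shapes (no overlaps), measuring from the bottom-left corner of the bounding box.
Flange: 6.8 × 0.7, A = 4.76 in², y = 2.75 in, Ī = 0.19437 in⁴.
Web: 0.55 × 2.4, A = 1.32 in², y = 1.2 in, Ī = 0.6336 in⁴.
Centroid: ȳ = ΣA·y / ΣA = 2.4135 in.
Transfer each piece to the centroidal x-axis using Ī + A·d² with d = y − 2.4135:
  flange: d = 0.33651 in → contributes +0.73339 in⁴
  web: d = -1.2135 in → contributes +2.5774 in⁴
Total I = 3.3108 in⁴.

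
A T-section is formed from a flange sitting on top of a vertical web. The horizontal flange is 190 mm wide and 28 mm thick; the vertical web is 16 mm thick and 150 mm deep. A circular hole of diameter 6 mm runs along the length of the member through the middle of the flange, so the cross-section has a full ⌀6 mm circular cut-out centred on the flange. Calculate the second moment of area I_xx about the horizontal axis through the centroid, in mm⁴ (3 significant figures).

Treat the section as a set of non-overlapping primitives; coordinates are from the bounding-box lower-left.
Flange: 190 × 28, A = 5 320 mm², y = 164 mm, Ī = 347 573 mm⁴.
Web: 16 × 150, A = 2 400 mm², y = 75 mm, Ī = 4 500 000 mm⁴.
Hole (subtracted): ⌀6, A = 28.274 mm², y = 164 mm, Ī = 63.617 mm⁴.
Centroid: ȳ = ΣA·y / ΣA = 136.23 mm.
Transfer each piece to the horizontal axis through the centroid using Ī + A·d² with d = y − 136.23:
  flange: d = 27.77 mm → contributes +4 450 243 mm⁴
  web: d = -61.23 mm → contributes +13 497 841 mm⁴
  hole: d = 27.77 mm → contributes −21 868 mm⁴
Total I = 17 926 216 mm⁴.

I_xx ≈ 1.79 × 10⁷ mm⁴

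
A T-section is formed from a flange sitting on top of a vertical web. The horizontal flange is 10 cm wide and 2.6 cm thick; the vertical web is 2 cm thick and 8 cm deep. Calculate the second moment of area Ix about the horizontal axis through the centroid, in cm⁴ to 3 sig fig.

Treat the section as a set of non-overlapping primitives; coordinates are from the bounding-box lower-left.
Flange: 10 × 2.6, A = 26 cm², y = 9.3 cm, Ī = 14.647 cm⁴.
Web: 2 × 8, A = 16 cm², y = 4 cm, Ī = 85.333 cm⁴.
Centroid: ȳ = ΣA·y / ΣA = 7.281 cm.
Transfer each piece to the horizontal axis through the centroid using Ī + A·d² with d = y − 7.281:
  flange: d = 2.019 cm → contributes +120.64 cm⁴
  web: d = -3.281 cm → contributes +257.57 cm⁴
Total I = 378.2 cm⁴.

Ix ≈ 378 cm⁴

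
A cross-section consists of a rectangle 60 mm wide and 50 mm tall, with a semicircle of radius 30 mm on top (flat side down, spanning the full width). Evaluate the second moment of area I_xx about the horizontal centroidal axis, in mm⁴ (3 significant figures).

Break the section into simple shapes (no overlaps), measuring from the bottom-left corner of the bounding box.
Rectangular body: 60 × 50, A = 3 000 mm², y = 25 mm, Ī = 625 000 mm⁴.
Semicircular cap: semicircle r = 30, A = 1413.7 mm², y = 62.732 mm, Ī = 88 903 mm⁴.
Centroid: ȳ = ΣA·y / ΣA = 37.086 mm.
Transfer each piece to the horizontal centroidal axis using Ī + A·d² with d = y − 37.086:
  rectangular body: d = -12.086 mm → contributes +1 063 193 mm⁴
  semicircular cap: d = 25.647 mm → contributes +1 018 779 mm⁴
Total I = 2 081 972 mm⁴.

I_xx ≈ 2.08 × 10⁶ mm⁴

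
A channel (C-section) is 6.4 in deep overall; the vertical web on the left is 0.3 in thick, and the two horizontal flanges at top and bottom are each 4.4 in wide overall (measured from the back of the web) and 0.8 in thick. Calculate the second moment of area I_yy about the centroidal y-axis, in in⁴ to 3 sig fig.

I_yy ≈ 16.4 in⁴

Treat the section as a set of non-overlapping primitives; coordinates are from the bounding-box lower-left.
Web: 0.3 × 6.4, A = 1.92 in², x = 0.15 in, Ī = 0.0144 in⁴.
Top flange (beyond web): 4.1 × 0.8, A = 3.28 in², x = 2.35 in, Ī = 4.5947 in⁴.
Bottom flange (beyond web): 4.1 × 0.8, A = 3.28 in², x = 2.35 in, Ī = 4.5947 in⁴.
Centroid: x̄ = ΣA·x / ΣA = 1.8519 in.
Transfer each piece to the centroidal y-axis using Ī + A·d² with d = x − 1.8519:
  web: d = -1.7019 in → contributes +5.5755 in⁴
  top flange (beyond web): d = 0.49811 in → contributes +5.4086 in⁴
  bottom flange (beyond web): d = 0.49811 in → contributes +5.4086 in⁴
Total I = 16.393 in⁴.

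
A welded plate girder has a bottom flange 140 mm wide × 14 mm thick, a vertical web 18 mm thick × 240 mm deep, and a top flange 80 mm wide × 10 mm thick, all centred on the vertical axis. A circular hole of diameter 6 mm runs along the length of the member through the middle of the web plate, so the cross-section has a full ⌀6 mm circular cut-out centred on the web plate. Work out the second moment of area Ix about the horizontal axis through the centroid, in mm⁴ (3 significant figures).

Ix ≈ 6.17 × 10⁷ mm⁴

Decompose the section into non-overlapping parts with the origin at the bottom-left of its bounding rectangle.
Bottom plate: 140 × 14, A = 1 960 mm², y = 7 mm, Ī = 32 013 mm⁴.
Web plate: 18 × 240, A = 4 320 mm², y = 134 mm, Ī = 20 736 000 mm⁴.
Top plate: 80 × 10, A = 800 mm², y = 259 mm, Ī = 6666.7 mm⁴.
Hole (subtracted): ⌀6, A = 28.274 mm², y = 134 mm, Ī = 63.617 mm⁴.
Centroid: ȳ = ΣA·y / ΣA = 112.88 mm.
Transfer each piece to the horizontal axis through the centroid using Ī + A·d² with d = y − 112.88:
  bottom plate: d = -105.88 mm → contributes +22 005 472 mm⁴
  web plate: d = 21.118 mm → contributes +22 662 633 mm⁴
  top plate: d = 146.12 mm → contributes +17 087 098 mm⁴
  hole: d = 21.118 mm → contributes −12 673 mm⁴
Total I = 61 742 529 mm⁴.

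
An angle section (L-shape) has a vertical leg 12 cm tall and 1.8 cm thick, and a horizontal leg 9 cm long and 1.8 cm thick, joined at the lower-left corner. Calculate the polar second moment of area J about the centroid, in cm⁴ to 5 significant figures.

Split into non-overlapping primitives; take the origin at the lower-left of the bounding box.
Vertical leg: 1.8 × 12, A = 21.6 cm², y = 6 cm, Ī = 259.2 cm⁴.
Horizontal leg (remainder): 7.2 × 1.8, A = 12.96 cm², y = 0.9 cm, Ī = 3.4992 cm⁴.
Centroid: ȳ = ΣA·y / ΣA = 4.0875 cm.
Transfer each piece to the centroidal x-axis using Ī + A·d² with d = y − 4.0875:
  vertical leg: d = 1.9125 cm → contributes +338.2054 cm⁴
  horizontal leg (remainder): d = -3.1875 cm → contributes +135.1748 cm⁴
Total I = 473.3802 cm⁴.
For the y-axis: x̄ = 2.5875 cm.
Repeating about the centroidal y-axis gives I_y = 225.8442 cm⁴.
Polar second moment: J = I_x + I_y = 699.2244 cm⁴.

J ≈ 699.22 cm⁴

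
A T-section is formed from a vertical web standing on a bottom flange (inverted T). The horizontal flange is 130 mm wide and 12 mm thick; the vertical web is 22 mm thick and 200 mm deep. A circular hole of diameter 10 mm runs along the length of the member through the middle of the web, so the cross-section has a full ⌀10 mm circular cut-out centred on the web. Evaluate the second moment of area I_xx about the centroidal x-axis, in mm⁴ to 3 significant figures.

I_xx ≈ 2.76 × 10⁷ mm⁴

Break the section into simple shapes (no overlaps), measuring from the bottom-left corner of the bounding box.
Flange: 130 × 12, A = 1 560 mm², y = 6 mm, Ī = 18 720 mm⁴.
Web: 22 × 200, A = 4 400 mm², y = 112 mm, Ī = 14 666 667 mm⁴.
Hole (subtracted): ⌀10, A = 78.54 mm², y = 112 mm, Ī = 490.87 mm⁴.
Centroid: ȳ = ΣA·y / ΣA = 83.885 mm.
Transfer each piece to the centroidal x-axis using Ī + A·d² with d = y − 83.885:
  flange: d = -77.885 mm → contributes +9 481 681 mm⁴
  web: d = 28.115 mm → contributes +18 144 776 mm⁴
  hole: d = 28.115 mm → contributes −62 575 mm⁴
Total I = 27 563 882 mm⁴.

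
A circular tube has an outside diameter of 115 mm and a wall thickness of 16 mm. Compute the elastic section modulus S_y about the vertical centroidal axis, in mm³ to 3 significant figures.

Decompose the section into non-overlapping parts with the origin at the bottom-left of its bounding rectangle.
Outer circle: ⌀115, A = 10 387 mm², x = 57.5 mm, Ī = 8 585 414 mm⁴.
Bore (subtracted): ⌀83, A = 5410.6 mm², x = 57.5 mm, Ī = 2 329 605 mm⁴.
By symmetry the centroid is at mid-width, x̄ = 57.5 mm.
All pieces are centred on the vertical centroidal axis, so I = ΣĪ (holes subtracted) = 6 255 809 mm⁴.
Extreme fibre distance c = 57.5 mm; S = I/c = 108 797 mm³.

S_y ≈ 1.09 × 10⁵ mm³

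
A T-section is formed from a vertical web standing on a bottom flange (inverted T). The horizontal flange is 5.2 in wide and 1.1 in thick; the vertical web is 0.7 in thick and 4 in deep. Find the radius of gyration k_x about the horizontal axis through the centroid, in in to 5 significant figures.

k_x ≈ 1.3930 in

Decompose the section into non-overlapping parts with the origin at the bottom-left of its bounding rectangle.
Flange: 5.2 × 1.1, A = 5.72 in², y = 0.55 in, Ī = 0.5767667 in⁴.
Web: 0.7 × 4, A = 2.8 in², y = 3.1 in, Ī = 3.733333 in⁴.
Centroid: ȳ = ΣA·y / ΣA = 1.388028 in.
Transfer each piece to the horizontal axis through the centroid using Ī + A·d² with d = y − 1.388028:
  flange: d = -0.8380282 in → contributes +4.593872 in⁴
  web: d = 1.711972 in → contributes +11.93971 in⁴
Total I = 16.53358 in⁴.
Radius of gyration: k = √(I/A) = √(16.53358 / 8.52) = 1.39304 in.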